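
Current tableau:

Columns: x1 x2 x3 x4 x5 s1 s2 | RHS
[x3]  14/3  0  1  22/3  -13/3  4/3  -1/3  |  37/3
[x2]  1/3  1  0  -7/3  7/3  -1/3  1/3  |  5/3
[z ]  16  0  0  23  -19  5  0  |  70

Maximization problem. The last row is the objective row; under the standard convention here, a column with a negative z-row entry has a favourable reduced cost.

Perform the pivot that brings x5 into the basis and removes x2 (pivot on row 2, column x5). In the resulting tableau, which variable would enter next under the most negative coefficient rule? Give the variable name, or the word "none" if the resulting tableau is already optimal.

Pivot element 7/3. New z-row = old z-row − (-19)·(row 2/(7/3)).
Updated z-row coefficients: x1: 131/7, x2: 57/7, x3: 0, x4: 4, x5: 0, s1: 16/7, s2: 19/7.
No coefficient is strictly negative; the tableau after this pivot is optimal.

none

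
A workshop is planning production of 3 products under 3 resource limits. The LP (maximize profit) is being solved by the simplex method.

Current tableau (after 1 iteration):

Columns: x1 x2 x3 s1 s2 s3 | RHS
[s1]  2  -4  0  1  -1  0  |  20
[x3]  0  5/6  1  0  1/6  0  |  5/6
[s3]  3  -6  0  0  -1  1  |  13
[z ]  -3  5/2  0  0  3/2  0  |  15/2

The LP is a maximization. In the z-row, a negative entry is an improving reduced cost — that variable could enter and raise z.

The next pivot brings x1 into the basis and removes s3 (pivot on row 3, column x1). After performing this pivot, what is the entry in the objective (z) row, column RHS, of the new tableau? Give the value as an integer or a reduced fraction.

Pivot element is row 3, column x1: 3.
Normalize row 3: new (row 3, RHS) = 13/3 = 13/3.
z-row ← z-row − (-3)·(new row 3): 15/2 − (-3)·(13/3) = 41/2.

41/2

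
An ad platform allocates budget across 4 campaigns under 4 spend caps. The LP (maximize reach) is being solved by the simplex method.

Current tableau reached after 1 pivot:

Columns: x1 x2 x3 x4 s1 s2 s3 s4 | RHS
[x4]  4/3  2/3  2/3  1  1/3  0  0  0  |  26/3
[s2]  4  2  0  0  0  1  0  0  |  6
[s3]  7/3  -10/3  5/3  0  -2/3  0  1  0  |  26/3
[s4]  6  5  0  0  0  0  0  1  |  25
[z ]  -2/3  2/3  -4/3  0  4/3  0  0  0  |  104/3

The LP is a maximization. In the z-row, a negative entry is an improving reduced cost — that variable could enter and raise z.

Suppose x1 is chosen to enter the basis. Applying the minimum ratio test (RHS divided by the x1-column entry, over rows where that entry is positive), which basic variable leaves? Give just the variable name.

Ratios: row 1 (x4): (26/3)/(4/3) = 13/2; row 2 (s2): 6/4 = 3/2; row 3 (s3): (26/3)/(7/3) = 26/7; row 4 (s4): 25/6 = 25/6.
Minimum ratio 3/2 is in the s2 row, so s2 leaves.

s2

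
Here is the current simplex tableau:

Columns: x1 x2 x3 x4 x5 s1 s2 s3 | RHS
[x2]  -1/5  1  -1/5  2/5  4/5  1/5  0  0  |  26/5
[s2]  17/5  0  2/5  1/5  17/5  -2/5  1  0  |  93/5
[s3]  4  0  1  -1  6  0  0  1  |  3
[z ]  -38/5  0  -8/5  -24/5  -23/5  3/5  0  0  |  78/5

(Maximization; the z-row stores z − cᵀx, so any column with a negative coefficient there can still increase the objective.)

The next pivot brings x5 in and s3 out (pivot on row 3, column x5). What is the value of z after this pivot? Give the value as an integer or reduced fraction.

179/10

Minimum ratio for x5: 3/6 = 1/2.
z changes by −(z-row coeff of x5)·ratio = −(-23/5)·(1/2) = 23/10.
New z = 78/5 + (23/10) = 179/10.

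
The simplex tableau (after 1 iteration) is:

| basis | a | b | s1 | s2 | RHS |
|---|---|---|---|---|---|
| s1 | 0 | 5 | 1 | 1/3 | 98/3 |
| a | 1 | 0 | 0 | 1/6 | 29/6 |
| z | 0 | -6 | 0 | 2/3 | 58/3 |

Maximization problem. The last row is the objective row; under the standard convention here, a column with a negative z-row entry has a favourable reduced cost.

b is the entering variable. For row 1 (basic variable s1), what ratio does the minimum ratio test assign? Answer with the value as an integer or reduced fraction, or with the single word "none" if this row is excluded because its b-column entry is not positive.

Ratio = RHS / (b entry) = (98/3) / 5 = 98/15.

98/15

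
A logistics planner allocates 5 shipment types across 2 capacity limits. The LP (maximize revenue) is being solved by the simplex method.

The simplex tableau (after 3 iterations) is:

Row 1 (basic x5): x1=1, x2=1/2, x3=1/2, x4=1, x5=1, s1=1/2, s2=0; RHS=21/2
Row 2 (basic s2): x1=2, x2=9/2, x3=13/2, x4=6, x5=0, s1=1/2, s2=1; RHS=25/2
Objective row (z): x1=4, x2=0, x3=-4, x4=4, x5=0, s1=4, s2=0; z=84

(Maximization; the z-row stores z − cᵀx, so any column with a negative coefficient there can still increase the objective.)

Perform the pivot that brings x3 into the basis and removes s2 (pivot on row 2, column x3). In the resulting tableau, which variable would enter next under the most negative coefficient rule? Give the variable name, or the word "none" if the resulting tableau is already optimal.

Pivot element 13/2. New z-row = old z-row − (-4)·(row 2/(13/2)).
Updated z-row coefficients: x1: 68/13, x2: 36/13, x3: 0, x4: 100/13, x5: 0, s1: 56/13, s2: 8/13.
No coefficient is strictly negative; the tableau after this pivot is optimal.

none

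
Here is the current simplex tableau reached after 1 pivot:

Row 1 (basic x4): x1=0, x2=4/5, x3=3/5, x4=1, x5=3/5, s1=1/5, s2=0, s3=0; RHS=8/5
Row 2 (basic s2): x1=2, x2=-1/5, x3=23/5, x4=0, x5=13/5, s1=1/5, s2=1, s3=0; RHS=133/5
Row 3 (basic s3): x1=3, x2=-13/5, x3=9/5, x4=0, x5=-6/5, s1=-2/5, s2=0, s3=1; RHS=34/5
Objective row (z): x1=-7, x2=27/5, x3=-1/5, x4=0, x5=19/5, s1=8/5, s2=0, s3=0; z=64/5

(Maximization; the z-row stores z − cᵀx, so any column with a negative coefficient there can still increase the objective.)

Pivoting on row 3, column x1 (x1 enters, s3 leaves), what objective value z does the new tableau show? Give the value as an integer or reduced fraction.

Minimum ratio for x1: (34/5)/3 = 34/15.
z changes by −(z-row coeff of x1)·ratio = −(-7)·(34/15) = 238/15.
New z = 64/5 + (238/15) = 86/3.

86/3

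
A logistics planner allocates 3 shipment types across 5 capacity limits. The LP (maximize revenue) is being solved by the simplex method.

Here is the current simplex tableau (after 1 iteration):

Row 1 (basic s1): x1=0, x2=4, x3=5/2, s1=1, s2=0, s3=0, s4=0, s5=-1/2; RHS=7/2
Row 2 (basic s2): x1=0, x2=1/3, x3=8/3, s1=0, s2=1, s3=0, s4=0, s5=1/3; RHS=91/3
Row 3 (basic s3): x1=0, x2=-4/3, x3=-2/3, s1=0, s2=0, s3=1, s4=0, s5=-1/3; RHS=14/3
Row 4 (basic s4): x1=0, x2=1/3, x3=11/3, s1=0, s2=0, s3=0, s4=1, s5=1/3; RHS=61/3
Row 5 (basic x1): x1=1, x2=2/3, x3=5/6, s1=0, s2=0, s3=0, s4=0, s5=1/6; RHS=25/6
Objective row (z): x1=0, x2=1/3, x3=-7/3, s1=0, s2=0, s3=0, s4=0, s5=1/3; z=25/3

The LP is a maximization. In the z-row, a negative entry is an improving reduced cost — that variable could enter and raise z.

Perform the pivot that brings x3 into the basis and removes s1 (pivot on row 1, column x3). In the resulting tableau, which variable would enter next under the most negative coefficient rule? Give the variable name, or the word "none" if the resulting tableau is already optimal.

Pivot element 5/2. New z-row = old z-row − (-7/3)·(row 1/(5/2)).
Updated z-row coefficients: x1: 0, x2: 61/15, x3: 0, s1: 14/15, s2: 0, s3: 0, s4: 0, s5: -2/15.
The most negative is -2/15 in column s5, so s5 would enter next.

s5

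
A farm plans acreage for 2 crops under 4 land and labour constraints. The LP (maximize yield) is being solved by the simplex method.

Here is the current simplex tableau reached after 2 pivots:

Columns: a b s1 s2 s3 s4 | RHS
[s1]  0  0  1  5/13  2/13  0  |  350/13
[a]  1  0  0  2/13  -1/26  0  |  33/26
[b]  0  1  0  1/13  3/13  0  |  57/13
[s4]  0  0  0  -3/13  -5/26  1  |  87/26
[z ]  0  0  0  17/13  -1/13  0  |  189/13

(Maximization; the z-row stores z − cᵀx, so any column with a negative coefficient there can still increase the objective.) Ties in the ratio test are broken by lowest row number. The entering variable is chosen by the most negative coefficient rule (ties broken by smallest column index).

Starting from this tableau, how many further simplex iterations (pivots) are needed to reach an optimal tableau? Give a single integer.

pivot: s3 in, b out → z = 16
No improving column remains; optimal.

1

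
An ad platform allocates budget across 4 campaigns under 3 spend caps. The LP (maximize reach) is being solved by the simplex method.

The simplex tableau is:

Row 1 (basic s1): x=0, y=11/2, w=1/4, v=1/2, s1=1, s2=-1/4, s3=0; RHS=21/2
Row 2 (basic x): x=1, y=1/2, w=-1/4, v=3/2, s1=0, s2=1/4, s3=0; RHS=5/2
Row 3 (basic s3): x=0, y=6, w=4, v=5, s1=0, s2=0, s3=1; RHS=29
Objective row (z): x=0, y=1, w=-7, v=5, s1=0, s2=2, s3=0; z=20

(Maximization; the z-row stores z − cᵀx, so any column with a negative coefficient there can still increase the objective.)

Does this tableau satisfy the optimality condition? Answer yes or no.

no

Column w has objective-row coefficient -7, which is negative; an improving pivot exists, so not yet optimal.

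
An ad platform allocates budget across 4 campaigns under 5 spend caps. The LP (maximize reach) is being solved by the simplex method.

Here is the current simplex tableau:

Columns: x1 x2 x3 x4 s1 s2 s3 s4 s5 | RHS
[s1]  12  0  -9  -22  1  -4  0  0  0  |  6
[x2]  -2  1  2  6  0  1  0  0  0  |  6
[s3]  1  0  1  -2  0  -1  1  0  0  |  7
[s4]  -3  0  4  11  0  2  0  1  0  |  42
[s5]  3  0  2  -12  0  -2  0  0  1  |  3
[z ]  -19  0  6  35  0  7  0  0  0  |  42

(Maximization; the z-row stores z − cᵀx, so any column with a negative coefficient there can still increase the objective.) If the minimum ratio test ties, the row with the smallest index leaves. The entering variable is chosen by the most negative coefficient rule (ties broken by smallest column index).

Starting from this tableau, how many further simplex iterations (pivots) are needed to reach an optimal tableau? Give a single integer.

3

pivot: x1 in, s1 out → z = 103/2
pivot: x3 in, s5 out → z = 925/17
pivot: x4 in, x2 out → z = 6465/79
No improving column remains; optimal.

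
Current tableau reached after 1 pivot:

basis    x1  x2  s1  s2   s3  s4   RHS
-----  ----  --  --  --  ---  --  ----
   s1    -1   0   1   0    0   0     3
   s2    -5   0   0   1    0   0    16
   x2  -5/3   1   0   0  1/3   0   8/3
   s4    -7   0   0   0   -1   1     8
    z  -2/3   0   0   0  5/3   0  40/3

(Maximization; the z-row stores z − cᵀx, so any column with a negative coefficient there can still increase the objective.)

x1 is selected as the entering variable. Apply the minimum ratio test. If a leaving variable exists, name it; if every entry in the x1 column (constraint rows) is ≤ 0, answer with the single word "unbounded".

x1-column entries: row 1: -1, row 2: -5, row 3: -5/3, row 4: -7. All ≤ 0, so x1 can increase without bound; the LP is unbounded in this direction.

unbounded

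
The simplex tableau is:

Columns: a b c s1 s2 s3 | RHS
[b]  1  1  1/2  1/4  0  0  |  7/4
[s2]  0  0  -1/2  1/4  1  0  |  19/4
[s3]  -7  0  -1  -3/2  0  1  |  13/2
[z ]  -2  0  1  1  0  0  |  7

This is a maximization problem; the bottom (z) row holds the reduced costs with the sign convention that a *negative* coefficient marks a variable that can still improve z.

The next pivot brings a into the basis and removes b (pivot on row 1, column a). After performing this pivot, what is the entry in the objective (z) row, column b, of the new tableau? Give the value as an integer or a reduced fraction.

2

Pivot element is row 1, column a: 1.
Normalize row 1: new (row 1, b) = 1/1 = 1.
z-row ← z-row − (-2)·(new row 1): 0 − (-2)·1 = 2.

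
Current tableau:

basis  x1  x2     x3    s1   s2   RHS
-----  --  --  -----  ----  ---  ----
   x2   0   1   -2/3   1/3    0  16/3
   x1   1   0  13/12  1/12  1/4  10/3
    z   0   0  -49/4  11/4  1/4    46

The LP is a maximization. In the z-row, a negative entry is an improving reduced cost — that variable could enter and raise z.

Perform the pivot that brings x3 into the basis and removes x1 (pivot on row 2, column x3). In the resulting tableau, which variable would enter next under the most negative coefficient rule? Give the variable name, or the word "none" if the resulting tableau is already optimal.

Pivot element 13/12. New z-row = old z-row − (-49/4)·(row 2/(13/12)).
Updated z-row coefficients: x1: 147/13, x2: 0, x3: 0, s1: 48/13, s2: 40/13.
No coefficient is strictly negative; the tableau after this pivot is optimal.

none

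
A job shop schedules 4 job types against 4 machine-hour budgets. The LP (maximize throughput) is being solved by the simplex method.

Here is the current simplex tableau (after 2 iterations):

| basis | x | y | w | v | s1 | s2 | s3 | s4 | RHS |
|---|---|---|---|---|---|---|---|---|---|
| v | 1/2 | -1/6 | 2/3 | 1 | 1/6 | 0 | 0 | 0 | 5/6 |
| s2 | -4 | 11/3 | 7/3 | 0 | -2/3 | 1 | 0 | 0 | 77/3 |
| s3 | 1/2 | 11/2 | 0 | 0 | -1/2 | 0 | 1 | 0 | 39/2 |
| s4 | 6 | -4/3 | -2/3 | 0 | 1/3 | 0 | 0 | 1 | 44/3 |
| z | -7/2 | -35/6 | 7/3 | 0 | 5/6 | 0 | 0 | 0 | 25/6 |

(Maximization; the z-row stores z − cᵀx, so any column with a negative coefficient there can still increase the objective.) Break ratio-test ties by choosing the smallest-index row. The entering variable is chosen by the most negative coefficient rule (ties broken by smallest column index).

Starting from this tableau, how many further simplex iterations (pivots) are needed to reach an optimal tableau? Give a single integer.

2

pivot: y in, s3 out → z = 820/33
pivot: x in, v out → z = 562/17
No improving column remains; optimal.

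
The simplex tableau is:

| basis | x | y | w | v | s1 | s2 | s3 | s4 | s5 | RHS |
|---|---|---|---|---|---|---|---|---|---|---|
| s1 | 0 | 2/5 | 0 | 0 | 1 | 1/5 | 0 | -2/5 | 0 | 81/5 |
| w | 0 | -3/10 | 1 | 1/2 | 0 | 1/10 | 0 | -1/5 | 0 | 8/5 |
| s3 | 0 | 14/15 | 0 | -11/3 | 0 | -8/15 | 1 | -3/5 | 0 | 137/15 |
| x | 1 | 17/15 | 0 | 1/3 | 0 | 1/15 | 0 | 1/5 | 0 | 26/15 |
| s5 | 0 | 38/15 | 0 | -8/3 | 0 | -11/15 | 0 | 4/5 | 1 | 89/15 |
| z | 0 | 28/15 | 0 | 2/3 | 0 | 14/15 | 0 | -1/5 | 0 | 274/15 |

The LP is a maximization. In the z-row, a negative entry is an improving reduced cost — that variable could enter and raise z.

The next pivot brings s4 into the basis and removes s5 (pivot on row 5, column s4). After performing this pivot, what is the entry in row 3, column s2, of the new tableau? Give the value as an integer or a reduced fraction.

Pivot element is row 5, column s4: 4/5.
Normalize row 5: new (row 5, s2) = (-11/15)/(4/5) = -11/12.
row 3 ← row 3 − (-3/5)·(new row 5): -8/15 − (-3/5)·(-11/12) = -13/12.

-13/12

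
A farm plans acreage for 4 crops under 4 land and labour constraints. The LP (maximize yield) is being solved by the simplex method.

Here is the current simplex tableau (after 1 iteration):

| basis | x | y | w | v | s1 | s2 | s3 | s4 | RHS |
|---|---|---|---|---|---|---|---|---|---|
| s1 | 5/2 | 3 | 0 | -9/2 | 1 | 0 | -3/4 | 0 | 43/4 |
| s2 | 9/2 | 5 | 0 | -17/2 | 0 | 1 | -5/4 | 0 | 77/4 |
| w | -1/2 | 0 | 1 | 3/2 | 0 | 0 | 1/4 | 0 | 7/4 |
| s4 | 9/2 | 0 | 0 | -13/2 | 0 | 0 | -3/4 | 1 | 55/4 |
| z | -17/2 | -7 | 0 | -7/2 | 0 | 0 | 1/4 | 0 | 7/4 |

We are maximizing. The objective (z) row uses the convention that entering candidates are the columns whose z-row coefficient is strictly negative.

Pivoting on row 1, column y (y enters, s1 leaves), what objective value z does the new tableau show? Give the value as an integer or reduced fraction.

Minimum ratio for y: (43/4)/3 = 43/12.
z changes by −(z-row coeff of y)·ratio = −(-7)·(43/12) = 301/12.
New z = 7/4 + (301/12) = 161/6.

161/6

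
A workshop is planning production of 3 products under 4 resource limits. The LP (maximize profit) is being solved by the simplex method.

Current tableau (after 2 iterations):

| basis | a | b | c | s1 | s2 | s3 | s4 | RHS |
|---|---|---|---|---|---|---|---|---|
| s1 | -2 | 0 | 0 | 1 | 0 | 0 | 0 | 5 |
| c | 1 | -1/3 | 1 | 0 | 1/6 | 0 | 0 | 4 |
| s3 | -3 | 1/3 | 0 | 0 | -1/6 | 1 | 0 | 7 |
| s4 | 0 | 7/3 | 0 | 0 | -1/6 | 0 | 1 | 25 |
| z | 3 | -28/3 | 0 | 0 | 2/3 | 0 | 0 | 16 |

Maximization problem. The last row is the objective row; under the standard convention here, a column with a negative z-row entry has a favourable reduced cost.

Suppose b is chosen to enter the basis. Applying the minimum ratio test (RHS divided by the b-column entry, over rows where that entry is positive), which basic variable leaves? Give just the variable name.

s4

Ratios: row 1 (s1): entry 0 ≤ 0, skip; row 2 (c): entry -1/3 ≤ 0, skip; row 3 (s3): 7/(1/3) = 21; row 4 (s4): 25/(7/3) = 75/7.
Minimum ratio 75/7 is in the s4 row, so s4 leaves.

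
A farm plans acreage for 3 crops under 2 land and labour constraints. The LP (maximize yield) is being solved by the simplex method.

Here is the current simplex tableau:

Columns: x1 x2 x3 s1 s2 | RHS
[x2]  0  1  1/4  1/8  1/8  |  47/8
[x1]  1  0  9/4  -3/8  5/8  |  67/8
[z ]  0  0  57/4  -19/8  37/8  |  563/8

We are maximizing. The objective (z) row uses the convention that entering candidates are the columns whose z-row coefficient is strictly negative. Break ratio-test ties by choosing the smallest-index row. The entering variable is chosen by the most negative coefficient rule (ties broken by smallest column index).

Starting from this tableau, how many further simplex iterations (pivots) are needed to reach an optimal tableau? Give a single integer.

pivot: s1 in, x2 out → z = 182
No improving column remains; optimal.

1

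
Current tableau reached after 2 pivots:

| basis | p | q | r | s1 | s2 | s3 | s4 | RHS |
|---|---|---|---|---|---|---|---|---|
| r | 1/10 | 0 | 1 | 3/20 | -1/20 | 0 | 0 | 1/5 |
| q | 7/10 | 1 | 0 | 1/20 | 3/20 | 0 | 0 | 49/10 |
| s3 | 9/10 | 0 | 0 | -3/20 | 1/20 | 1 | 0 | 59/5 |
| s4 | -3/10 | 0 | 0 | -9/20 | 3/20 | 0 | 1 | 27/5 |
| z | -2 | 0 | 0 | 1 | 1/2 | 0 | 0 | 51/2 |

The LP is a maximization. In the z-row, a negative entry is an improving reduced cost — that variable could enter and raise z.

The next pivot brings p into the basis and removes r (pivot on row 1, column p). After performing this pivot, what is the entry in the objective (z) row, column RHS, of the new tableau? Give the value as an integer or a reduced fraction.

59/2

Pivot element is row 1, column p: 1/10.
Normalize row 1: new (row 1, RHS) = (1/5)/(1/10) = 2.
z-row ← z-row − (-2)·(new row 1): 51/2 − (-2)·2 = 59/2.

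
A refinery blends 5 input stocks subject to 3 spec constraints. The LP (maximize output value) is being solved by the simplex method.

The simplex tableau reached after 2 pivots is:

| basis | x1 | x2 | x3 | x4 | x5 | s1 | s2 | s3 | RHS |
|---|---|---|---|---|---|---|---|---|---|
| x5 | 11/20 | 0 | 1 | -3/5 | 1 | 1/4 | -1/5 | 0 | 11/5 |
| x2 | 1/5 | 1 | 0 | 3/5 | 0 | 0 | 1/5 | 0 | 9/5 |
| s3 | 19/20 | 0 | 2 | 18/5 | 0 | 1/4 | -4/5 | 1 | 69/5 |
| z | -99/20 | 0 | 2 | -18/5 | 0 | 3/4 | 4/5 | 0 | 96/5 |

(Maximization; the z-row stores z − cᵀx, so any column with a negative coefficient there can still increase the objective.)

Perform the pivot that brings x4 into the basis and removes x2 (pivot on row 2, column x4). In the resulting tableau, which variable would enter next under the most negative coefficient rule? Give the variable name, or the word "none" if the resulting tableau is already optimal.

Pivot element 3/5. New z-row = old z-row − (-18/5)·(row 2/(3/5)).
Updated z-row coefficients: x1: -15/4, x2: 6, x3: 2, x4: 0, x5: 0, s1: 3/4, s2: 2, s3: 0.
The most negative is -15/4 in column x1, so x1 would enter next.

x1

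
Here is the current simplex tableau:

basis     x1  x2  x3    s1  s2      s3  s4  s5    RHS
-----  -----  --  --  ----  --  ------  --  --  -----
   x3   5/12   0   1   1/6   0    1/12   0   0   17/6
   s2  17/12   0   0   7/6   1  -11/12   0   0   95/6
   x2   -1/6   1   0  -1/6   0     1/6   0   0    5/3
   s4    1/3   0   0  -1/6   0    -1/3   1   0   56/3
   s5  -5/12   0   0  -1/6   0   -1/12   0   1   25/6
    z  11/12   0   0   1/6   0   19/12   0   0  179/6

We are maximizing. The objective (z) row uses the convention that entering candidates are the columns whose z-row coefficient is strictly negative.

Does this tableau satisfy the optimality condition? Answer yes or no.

No objective-row coefficient is strictly negative, so no entering variable exists; the tableau is optimal.

yes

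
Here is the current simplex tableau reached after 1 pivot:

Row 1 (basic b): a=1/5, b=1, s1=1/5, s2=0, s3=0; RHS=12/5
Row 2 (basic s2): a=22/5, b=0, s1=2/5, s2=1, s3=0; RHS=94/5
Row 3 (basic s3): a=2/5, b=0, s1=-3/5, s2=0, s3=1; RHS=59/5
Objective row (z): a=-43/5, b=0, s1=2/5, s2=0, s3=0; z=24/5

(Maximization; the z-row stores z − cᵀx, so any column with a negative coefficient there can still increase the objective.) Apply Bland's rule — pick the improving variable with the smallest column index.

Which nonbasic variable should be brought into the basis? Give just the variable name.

a

Objective-row coefficients: a: -43/5, b: 0, s1: 2/5, s2: 0, s3: 0.
Improving columns: a. Bland's rule picks the smallest column index → a.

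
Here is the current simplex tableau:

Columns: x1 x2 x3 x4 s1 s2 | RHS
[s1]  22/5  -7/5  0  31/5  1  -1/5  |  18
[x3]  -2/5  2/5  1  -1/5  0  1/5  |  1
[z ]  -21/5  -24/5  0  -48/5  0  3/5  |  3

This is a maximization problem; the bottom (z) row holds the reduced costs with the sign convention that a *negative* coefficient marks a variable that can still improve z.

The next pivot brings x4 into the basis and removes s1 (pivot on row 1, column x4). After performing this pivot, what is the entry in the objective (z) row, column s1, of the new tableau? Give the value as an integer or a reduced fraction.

48/31

Pivot element is row 1, column x4: 31/5.
Normalize row 1: new (row 1, s1) = 1/(31/5) = 5/31.
z-row ← z-row − (-48/5)·(new row 1): 0 − (-48/5)·(5/31) = 48/31.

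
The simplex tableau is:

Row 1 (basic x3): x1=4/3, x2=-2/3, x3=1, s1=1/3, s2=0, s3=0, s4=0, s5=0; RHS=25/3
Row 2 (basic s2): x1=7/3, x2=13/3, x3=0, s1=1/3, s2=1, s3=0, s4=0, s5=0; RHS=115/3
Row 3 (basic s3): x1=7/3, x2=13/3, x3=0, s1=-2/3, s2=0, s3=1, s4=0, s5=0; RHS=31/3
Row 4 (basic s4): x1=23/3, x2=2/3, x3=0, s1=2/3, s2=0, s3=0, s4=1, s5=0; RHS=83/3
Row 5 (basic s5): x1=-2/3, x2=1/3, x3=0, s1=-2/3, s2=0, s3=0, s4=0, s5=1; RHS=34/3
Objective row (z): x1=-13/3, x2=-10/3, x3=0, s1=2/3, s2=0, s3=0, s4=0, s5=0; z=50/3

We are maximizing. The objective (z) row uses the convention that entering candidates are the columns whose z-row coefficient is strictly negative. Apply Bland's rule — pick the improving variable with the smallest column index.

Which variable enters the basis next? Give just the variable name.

x1

Objective-row coefficients: x1: -13/3, x2: -10/3, x3: 0, s1: 2/3, s2: 0, s3: 0, s4: 0, s5: 0.
Improving columns: x1, x2. Bland's rule picks the smallest column index → x1.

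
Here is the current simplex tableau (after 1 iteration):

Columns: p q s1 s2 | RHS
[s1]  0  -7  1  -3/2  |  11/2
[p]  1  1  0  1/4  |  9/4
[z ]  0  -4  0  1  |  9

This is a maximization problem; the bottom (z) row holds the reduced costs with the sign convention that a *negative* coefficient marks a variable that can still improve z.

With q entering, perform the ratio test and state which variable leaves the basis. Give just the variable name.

Ratios: row 1 (s1): entry -7 ≤ 0, skip; row 2 (p): (9/4)/1 = 9/4.
Minimum ratio 9/4 is in the p row, so p leaves.

p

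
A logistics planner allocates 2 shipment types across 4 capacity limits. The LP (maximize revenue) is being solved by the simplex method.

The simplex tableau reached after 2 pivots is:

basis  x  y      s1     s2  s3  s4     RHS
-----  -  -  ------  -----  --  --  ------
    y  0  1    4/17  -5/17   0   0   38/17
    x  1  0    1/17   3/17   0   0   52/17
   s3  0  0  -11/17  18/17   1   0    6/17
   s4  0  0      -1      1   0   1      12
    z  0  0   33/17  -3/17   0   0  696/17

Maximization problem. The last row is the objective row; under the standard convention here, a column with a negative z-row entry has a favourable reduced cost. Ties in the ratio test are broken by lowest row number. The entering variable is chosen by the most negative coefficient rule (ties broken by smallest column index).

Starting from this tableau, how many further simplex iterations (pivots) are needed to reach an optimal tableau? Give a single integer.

pivot: s2 in, s3 out → z = 41
No improving column remains; optimal.

1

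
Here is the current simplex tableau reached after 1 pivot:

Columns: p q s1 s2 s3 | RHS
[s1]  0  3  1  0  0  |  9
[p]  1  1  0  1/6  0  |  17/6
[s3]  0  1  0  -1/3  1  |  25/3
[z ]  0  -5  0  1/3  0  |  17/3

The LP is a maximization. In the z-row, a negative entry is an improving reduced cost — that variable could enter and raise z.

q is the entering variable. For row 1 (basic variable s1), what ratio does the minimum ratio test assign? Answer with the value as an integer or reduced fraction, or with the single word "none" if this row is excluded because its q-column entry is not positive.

Ratio = RHS / (q entry) = 9 / 3 = 3.

3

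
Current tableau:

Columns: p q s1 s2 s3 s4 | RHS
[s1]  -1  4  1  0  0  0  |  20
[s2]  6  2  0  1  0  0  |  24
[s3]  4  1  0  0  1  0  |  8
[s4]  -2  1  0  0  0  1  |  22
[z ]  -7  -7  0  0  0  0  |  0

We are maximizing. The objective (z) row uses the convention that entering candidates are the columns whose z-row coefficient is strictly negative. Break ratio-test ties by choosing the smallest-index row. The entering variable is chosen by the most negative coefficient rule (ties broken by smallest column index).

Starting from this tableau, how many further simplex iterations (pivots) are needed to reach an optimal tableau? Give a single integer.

2

pivot: p in, s3 out → z = 14
pivot: q in, s1 out → z = 700/17
No improving column remains; optimal.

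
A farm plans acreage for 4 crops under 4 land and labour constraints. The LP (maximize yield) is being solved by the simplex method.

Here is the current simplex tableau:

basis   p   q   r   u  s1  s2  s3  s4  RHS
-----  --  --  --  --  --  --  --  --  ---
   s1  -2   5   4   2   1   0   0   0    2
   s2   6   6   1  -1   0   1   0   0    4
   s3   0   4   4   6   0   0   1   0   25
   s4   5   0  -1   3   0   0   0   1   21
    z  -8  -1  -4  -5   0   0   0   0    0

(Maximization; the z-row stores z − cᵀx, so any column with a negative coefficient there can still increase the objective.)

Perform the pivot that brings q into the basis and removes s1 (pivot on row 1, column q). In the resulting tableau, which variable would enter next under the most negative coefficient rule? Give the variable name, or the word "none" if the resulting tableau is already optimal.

Pivot element 5. New z-row = old z-row − (-1)·(row 1/5).
Updated z-row coefficients: p: -42/5, q: 0, r: -16/5, u: -23/5, s1: 1/5, s2: 0, s3: 0, s4: 0.
The most negative is -42/5 in column p, so p would enter next.

p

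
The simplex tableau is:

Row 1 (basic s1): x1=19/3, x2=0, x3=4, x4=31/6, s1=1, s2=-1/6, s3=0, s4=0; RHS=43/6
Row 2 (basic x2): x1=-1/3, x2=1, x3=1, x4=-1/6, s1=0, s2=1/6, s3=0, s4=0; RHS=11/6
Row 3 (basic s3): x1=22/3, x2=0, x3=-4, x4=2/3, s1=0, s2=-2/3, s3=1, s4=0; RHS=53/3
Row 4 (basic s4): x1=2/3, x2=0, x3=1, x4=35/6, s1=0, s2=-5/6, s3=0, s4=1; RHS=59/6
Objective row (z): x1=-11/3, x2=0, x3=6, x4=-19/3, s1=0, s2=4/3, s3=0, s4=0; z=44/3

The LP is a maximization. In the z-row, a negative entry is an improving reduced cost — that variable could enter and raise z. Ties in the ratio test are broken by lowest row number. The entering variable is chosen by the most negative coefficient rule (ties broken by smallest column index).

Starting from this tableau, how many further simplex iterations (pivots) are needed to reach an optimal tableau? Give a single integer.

pivot: x4 in, s1 out → z = 727/31
No improving column remains; optimal.

1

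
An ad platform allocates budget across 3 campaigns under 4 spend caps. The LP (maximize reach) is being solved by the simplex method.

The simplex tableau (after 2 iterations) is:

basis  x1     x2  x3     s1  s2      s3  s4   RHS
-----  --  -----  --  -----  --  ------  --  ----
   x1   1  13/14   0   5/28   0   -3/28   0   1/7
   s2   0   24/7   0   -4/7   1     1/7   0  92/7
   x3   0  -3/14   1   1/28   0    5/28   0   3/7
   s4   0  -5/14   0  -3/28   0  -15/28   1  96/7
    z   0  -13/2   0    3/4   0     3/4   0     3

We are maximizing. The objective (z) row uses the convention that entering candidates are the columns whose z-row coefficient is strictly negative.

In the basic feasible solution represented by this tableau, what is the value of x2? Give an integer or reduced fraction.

0

x2 is nonbasic (not in the basis column), so its value in the current BFS is 0.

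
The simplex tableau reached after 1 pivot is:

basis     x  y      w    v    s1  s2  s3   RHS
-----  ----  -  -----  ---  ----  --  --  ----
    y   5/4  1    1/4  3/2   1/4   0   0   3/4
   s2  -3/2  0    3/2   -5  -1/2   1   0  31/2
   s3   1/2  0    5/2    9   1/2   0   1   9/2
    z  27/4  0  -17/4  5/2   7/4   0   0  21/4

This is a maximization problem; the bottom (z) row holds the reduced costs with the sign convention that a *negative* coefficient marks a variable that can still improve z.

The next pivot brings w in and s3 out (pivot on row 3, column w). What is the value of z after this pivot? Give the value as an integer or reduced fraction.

Minimum ratio for w: (9/2)/(5/2) = 9/5.
z changes by −(z-row coeff of w)·ratio = −(-17/4)·(9/5) = 153/20.
New z = 21/4 + (153/20) = 129/10.

129/10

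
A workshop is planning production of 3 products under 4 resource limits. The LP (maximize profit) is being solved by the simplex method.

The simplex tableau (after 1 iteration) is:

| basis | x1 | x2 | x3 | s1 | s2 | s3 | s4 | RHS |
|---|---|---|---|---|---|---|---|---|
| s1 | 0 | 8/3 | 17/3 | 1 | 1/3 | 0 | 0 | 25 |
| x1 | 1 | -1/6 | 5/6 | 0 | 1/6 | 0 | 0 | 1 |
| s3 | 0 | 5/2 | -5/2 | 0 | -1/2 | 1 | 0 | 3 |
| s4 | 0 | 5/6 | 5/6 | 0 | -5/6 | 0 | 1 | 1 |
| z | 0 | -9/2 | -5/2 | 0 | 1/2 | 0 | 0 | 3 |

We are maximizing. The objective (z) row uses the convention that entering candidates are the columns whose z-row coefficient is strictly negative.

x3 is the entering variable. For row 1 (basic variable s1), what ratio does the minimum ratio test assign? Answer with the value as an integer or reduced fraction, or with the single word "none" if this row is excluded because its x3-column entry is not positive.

Ratio = RHS / (x3 entry) = 25 / (17/3) = 75/17.

75/17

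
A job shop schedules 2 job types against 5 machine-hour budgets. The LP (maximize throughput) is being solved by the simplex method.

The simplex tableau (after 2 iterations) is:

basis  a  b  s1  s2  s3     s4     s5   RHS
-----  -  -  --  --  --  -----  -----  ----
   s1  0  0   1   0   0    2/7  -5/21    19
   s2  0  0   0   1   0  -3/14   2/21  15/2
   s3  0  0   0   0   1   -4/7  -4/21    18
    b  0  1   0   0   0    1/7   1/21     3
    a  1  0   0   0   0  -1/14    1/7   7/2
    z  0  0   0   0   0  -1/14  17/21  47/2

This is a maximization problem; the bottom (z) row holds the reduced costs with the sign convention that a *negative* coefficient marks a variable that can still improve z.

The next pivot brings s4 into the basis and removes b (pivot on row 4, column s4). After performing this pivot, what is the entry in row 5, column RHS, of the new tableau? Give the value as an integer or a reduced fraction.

Pivot element is row 4, column s4: 1/7.
Normalize row 4: new (row 4, RHS) = 3/(1/7) = 21.
row 5 ← row 5 − (-1/14)·(new row 4): 7/2 − (-1/14)·21 = 5.

5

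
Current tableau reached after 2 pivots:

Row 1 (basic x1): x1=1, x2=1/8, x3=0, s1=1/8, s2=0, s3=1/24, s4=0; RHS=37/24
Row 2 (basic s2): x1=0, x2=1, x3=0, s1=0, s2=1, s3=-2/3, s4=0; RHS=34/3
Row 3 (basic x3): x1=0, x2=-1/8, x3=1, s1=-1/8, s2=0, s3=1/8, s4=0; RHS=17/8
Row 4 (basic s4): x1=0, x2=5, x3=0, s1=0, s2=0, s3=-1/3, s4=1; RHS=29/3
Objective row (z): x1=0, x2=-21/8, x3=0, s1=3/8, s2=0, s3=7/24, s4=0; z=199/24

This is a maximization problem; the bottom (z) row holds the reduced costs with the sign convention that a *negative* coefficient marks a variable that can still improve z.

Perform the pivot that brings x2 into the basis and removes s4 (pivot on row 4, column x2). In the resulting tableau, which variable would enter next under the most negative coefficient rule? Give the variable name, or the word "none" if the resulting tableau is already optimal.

none

Pivot element 5. New z-row = old z-row − (-21/8)·(row 4/5).
Updated z-row coefficients: x1: 0, x2: 0, x3: 0, s1: 3/8, s2: 0, s3: 7/60, s4: 21/40.
No coefficient is strictly negative; the tableau after this pivot is optimal.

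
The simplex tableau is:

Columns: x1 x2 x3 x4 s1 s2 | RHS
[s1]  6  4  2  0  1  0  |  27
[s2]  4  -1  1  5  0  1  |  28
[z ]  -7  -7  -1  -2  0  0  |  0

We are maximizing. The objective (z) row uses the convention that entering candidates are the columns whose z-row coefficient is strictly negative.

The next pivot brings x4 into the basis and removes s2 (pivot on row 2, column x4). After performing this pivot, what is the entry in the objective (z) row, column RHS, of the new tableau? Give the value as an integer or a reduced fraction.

Pivot element is row 2, column x4: 5.
Normalize row 2: new (row 2, RHS) = 28/5 = 28/5.
z-row ← z-row − (-2)·(new row 2): 0 − (-2)·(28/5) = 56/5.

56/5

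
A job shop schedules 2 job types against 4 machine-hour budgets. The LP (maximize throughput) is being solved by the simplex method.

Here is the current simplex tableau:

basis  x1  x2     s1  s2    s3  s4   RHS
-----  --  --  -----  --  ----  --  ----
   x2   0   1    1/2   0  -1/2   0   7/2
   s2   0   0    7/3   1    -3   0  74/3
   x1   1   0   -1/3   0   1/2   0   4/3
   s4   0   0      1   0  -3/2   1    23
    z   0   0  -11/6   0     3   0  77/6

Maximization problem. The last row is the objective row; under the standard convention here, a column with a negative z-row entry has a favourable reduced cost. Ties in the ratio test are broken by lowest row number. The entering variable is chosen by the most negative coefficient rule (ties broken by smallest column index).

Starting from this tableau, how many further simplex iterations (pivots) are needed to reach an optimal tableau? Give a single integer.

pivot: s1 in, x2 out → z = 77/3
No improving column remains; optimal.

1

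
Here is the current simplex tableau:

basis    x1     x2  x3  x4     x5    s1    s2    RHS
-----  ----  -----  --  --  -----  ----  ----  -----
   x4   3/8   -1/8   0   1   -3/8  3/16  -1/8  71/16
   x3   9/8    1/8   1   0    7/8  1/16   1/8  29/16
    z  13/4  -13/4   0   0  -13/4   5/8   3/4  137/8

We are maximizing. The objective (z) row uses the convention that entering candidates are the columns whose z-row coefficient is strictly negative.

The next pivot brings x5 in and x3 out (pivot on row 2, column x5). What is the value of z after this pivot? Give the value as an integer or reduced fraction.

167/7

Minimum ratio for x5: (29/16)/(7/8) = 29/14.
z changes by −(z-row coeff of x5)·ratio = −(-13/4)·(29/14) = 377/56.
New z = 137/8 + (377/56) = 167/7.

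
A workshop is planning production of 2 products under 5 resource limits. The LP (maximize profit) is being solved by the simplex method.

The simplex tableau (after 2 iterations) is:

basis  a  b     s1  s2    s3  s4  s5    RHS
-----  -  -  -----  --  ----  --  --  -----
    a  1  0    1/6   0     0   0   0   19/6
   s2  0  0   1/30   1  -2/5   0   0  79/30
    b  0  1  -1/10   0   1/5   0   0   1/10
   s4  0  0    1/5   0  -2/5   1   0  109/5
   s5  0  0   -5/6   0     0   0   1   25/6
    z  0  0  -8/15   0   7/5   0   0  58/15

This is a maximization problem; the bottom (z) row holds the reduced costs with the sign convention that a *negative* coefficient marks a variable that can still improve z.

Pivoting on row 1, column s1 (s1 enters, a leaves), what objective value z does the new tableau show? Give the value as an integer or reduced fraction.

Minimum ratio for s1: (19/6)/(1/6) = 19.
z changes by −(z-row coeff of s1)·ratio = −(-8/15)·19 = 152/15.
New z = 58/15 + (152/15) = 14.

14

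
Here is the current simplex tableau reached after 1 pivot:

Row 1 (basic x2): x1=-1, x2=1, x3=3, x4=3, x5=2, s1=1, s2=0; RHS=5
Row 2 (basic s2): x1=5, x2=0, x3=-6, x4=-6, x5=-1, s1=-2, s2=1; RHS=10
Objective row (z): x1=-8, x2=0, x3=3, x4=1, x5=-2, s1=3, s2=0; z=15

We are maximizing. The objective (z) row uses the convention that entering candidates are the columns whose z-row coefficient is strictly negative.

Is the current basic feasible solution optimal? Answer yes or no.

no

Column x1 has objective-row coefficient -8, which is negative; an improving pivot exists, so not yet optimal.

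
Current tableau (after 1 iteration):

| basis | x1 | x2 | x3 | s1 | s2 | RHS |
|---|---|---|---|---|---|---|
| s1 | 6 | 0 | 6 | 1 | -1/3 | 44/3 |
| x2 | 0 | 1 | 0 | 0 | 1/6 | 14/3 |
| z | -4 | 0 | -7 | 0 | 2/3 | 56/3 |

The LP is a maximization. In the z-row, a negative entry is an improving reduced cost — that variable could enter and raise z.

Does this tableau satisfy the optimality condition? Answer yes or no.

no

Column x1 has objective-row coefficient -4, which is negative; an improving pivot exists, so not yet optimal.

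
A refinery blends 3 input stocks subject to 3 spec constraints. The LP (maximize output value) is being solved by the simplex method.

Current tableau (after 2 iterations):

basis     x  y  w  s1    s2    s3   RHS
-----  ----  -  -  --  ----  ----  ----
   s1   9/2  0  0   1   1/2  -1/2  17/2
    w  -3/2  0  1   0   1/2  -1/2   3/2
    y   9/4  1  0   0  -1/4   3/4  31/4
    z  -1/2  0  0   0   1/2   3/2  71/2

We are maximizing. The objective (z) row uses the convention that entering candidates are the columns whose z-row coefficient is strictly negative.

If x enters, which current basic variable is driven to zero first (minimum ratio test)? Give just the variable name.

s1

Ratios: row 1 (s1): (17/2)/(9/2) = 17/9; row 2 (w): entry -3/2 ≤ 0, skip; row 3 (y): (31/4)/(9/4) = 31/9.
Minimum ratio 17/9 is in the s1 row, so s1 leaves.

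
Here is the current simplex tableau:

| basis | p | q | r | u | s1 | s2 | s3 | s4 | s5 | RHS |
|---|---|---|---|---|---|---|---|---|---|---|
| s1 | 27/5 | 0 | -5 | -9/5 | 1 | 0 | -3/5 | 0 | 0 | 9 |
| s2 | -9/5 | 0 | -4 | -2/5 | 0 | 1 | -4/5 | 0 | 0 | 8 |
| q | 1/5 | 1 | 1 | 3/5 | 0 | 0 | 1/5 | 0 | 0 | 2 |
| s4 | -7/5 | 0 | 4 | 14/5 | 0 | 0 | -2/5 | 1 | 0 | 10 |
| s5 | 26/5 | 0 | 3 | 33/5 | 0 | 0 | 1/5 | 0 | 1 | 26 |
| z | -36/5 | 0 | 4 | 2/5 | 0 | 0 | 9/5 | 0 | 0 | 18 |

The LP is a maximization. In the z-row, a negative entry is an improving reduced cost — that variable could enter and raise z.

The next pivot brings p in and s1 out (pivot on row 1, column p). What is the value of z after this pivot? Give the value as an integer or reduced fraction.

Minimum ratio for p: 9/(27/5) = 5/3.
z changes by −(z-row coeff of p)·ratio = −(-36/5)·(5/3) = 12.
New z = 18 + 12 = 30.

30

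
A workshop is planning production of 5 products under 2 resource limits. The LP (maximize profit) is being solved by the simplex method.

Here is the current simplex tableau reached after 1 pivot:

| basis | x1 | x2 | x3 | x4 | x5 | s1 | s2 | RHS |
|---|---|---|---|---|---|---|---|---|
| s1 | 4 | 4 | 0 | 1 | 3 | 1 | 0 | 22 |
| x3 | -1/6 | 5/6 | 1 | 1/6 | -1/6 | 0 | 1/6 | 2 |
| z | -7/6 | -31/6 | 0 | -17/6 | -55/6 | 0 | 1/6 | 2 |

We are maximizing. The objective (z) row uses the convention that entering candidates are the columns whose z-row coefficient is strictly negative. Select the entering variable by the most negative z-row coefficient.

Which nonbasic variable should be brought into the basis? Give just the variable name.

Objective-row coefficients: x1: -7/6, x2: -31/6, x3: 0, x4: -17/6, x5: -55/6, s1: 0, s2: 1/6.
The most negative is -55/6 in column x5, so x5 enters.

x5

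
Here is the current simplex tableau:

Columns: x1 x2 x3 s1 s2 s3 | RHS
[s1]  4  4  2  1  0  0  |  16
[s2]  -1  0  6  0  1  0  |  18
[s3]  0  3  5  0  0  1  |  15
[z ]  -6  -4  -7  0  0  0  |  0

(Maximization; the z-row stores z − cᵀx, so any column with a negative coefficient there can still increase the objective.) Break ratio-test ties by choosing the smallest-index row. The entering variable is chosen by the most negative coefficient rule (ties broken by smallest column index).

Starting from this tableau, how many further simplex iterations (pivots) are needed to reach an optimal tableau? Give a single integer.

3

pivot: x3 in, s2 out → z = 21
pivot: x1 in, s3 out → z = 21
pivot: s2 in, s1 out → z = 36
No improving column remains; optimal.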